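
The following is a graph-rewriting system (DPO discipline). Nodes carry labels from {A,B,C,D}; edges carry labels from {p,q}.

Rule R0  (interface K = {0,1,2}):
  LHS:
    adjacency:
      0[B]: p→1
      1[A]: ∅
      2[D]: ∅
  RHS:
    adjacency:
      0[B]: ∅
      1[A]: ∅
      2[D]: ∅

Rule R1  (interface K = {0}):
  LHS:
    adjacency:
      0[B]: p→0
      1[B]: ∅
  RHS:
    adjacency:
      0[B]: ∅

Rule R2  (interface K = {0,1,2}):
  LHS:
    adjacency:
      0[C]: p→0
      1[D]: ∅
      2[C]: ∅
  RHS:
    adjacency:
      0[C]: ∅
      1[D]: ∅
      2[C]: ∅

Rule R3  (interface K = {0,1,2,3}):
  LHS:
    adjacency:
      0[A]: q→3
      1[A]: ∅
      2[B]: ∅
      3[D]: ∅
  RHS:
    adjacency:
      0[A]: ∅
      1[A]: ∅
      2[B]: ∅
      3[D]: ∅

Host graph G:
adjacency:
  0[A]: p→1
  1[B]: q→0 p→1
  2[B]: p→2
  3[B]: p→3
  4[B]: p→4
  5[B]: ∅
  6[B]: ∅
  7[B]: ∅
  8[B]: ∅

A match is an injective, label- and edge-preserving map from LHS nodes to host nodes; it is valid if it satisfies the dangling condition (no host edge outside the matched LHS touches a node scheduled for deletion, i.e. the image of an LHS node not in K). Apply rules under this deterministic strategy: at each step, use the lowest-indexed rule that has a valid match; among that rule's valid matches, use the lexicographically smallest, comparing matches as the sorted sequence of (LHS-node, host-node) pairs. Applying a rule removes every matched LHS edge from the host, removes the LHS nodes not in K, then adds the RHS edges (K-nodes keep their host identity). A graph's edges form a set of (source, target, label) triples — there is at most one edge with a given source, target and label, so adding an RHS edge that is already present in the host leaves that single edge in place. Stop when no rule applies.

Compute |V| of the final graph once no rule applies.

Answer: 5

Derivation:
[0] host  ⇒  9 nodes, 6 edges  {0-p->1 1-q->0 1-p->1 2-p->2 3-p->3 4-p->4}
[1] R1 @ {0↦1, 1↦5}  ⇒  8 nodes, 5 edges  {0-p->1 1-q->0 2-p->2 3-p->3 4-p->4}
[2] R1 @ {0↦2, 1↦6}  ⇒  7 nodes, 4 edges  {0-p->1 1-q->0 3-p->3 4-p->4}
[3] R1 @ {0↦3, 1↦2}  ⇒  6 nodes, 3 edges  {0-p->1 1-q->0 4-p->4}
[4] R1 @ {0↦4, 1↦3}  ⇒  5 nodes, 2 edges  {0-p->1 1-q->0}
final graph: no rule applies after step 4
NF nodes: {0:A, 1:B, 4:B, 7:B, 8:B}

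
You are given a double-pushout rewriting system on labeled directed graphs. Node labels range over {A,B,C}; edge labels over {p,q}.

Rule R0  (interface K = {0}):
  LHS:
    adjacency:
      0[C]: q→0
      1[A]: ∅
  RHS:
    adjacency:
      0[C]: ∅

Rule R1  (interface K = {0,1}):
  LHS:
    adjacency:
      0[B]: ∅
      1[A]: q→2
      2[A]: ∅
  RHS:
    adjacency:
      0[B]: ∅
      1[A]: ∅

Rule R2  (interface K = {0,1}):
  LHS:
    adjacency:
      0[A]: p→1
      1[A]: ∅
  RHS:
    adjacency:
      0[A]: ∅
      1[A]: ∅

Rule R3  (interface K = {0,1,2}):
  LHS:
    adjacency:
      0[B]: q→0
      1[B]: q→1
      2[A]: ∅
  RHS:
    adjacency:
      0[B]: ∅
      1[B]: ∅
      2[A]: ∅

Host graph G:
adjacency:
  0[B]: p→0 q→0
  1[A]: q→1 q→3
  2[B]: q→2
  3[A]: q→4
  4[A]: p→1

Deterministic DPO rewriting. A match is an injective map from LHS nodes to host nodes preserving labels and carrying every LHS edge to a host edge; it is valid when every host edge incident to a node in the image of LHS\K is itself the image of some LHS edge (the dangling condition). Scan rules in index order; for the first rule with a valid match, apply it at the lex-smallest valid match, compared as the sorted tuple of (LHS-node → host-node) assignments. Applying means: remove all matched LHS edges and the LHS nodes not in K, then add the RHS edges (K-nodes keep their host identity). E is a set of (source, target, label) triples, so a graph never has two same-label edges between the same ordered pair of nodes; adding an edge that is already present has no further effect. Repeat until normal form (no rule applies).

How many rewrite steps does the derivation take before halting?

Answer: 4

Steps:
start.  V:5 E:7  edges: 0-p->0 0-q->0 1-q->1 1-q->3 2-q->2 3-q->4 4-p->1
1. fire R2 via {0↦4, 1↦1}  →  V:5 E:6  edges: 0-p->0 0-q->0 1-q->1 1-q->3 2-q->2 3-q->4
2. fire R1 via {0↦0, 1↦3, 2↦4}  →  V:4 E:5  edges: 0-p->0 0-q->0 1-q->1 1-q->3 2-q->2
3. fire R1 via {0↦0, 1↦1, 2↦3}  →  V:3 E:4  edges: 0-p->0 0-q->0 1-q->1 2-q->2
4. fire R3 via {0↦0, 1↦2, 2↦1}  →  V:3 E:2  edges: 0-p->0 1-q->1
halt: no rule applies after step 4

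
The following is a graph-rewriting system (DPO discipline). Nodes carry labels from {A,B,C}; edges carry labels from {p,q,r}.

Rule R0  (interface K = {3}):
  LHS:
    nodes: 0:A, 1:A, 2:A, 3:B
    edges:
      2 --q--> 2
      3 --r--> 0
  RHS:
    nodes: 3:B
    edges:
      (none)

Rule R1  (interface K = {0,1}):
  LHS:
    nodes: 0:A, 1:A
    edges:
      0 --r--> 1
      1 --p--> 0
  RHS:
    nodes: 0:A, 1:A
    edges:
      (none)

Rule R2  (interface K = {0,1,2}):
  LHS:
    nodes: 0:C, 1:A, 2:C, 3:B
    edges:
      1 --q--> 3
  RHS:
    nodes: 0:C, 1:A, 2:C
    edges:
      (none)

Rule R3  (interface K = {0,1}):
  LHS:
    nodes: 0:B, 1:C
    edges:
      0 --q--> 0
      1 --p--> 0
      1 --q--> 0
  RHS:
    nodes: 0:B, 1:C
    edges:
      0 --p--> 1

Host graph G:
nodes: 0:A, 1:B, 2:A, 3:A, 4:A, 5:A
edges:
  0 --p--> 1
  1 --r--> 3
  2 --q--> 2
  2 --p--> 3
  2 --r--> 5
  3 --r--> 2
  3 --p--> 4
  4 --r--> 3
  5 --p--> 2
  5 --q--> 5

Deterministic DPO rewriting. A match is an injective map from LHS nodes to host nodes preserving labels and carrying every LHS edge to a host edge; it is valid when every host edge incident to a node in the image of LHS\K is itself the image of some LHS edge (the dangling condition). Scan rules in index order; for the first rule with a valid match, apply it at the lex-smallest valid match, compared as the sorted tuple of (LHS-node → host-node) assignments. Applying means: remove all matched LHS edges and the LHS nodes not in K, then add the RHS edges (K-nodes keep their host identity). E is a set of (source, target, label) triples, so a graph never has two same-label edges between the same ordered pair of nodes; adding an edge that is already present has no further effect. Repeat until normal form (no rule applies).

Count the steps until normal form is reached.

initial: |V|=6 |E|=10  E = 0-p->1 1-r->3 2-q->2 2-p->3 2-r->5 3-r->2 3-p->4 4-r->3 5-p->2 5-q->5
step 1: apply R1 at {0↦2, 1↦5}  → |V|=6 |E|=8  E = 0-p->1 1-r->3 2-q->2 2-p->3 3-r->2 3-p->4 4-r->3 5-q->5
step 2: apply R1 at {0↦3, 1↦2}  → |V|=6 |E|=6  E = 0-p->1 1-r->3 2-q->2 3-p->4 4-r->3 5-q->5
step 3: apply R1 at {0↦4, 1↦3}  → |V|=6 |E|=4  E = 0-p->1 1-r->3 2-q->2 5-q->5
step 4: apply R0 at {0↦3, 1↦4, 2↦2, 3↦1}  → |V|=3 |E|=2  E = 0-p->1 5-q->5
final graph: no rule applies after step 4

Answer: 4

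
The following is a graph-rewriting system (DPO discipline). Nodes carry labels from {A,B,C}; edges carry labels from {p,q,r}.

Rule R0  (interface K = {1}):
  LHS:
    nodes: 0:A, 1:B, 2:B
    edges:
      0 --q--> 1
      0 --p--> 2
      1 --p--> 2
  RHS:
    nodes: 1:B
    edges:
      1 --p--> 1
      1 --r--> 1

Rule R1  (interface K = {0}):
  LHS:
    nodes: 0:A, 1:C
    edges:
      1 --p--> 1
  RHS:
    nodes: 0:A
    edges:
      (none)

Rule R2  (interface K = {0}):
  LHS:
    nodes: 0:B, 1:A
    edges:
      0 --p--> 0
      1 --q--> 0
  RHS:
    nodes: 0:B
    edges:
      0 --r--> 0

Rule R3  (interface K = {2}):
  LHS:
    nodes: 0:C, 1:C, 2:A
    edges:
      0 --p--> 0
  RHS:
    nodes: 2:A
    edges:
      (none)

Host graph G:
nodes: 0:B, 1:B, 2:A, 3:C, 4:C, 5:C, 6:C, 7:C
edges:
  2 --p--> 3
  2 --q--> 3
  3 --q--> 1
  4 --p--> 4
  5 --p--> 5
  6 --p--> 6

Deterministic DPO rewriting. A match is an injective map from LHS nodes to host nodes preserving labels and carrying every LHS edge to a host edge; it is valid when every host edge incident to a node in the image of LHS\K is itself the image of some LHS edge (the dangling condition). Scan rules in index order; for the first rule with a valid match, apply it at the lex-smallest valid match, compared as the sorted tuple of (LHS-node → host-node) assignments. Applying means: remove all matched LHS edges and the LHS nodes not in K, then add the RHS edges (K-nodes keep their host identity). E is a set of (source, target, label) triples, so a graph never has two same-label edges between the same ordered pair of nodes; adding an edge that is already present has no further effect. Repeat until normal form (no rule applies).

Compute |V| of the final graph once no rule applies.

initial: |V|=8 |E|=6  E = 2-p->3 2-q->3 3-q->1 4-p->4 5-p->5 6-p->6
step 1: apply R1 at {0↦2, 1↦4}  → |V|=7 |E|=5  E = 2-p->3 2-q->3 3-q->1 5-p->5 6-p->6
step 2: apply R1 at {0↦2, 1↦5}  → |V|=6 |E|=4  E = 2-p->3 2-q->3 3-q->1 6-p->6
step 3: apply R1 at {0↦2, 1↦6}  → |V|=5 |E|=3  E = 2-p->3 2-q->3 3-q->1
halt: no rule applies after step 3
NF nodes: {0:B, 1:B, 2:A, 3:C, 7:C}

Answer: 5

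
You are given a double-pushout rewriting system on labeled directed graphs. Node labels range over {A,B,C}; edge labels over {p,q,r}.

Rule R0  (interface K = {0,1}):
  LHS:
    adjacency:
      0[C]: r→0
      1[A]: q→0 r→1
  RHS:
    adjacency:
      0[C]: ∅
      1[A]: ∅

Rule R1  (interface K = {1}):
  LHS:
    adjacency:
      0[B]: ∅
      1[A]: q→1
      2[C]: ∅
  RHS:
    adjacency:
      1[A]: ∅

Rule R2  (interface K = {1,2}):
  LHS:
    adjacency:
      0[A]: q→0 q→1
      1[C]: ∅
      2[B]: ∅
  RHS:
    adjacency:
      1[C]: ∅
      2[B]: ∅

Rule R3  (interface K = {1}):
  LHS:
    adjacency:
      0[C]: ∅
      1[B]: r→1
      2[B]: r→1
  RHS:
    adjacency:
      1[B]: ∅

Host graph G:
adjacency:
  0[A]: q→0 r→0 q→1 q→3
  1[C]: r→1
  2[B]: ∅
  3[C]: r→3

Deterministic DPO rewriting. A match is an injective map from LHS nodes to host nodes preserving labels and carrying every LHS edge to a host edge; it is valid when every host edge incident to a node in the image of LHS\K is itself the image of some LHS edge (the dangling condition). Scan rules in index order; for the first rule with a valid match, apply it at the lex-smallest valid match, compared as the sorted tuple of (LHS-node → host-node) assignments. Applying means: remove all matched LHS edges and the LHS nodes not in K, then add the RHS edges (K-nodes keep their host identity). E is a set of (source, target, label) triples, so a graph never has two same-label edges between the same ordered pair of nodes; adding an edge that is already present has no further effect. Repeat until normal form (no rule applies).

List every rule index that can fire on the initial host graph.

R0: 2 valid matches — {0↦1, 1↦0}, {0↦3, 1↦0}
R1: no valid match — 2 raw matches, all fail dangling condition
R2: no valid match — 2 raw matches, all fail dangling condition
R3: no valid match — LHS pattern not found

Answer: [R0]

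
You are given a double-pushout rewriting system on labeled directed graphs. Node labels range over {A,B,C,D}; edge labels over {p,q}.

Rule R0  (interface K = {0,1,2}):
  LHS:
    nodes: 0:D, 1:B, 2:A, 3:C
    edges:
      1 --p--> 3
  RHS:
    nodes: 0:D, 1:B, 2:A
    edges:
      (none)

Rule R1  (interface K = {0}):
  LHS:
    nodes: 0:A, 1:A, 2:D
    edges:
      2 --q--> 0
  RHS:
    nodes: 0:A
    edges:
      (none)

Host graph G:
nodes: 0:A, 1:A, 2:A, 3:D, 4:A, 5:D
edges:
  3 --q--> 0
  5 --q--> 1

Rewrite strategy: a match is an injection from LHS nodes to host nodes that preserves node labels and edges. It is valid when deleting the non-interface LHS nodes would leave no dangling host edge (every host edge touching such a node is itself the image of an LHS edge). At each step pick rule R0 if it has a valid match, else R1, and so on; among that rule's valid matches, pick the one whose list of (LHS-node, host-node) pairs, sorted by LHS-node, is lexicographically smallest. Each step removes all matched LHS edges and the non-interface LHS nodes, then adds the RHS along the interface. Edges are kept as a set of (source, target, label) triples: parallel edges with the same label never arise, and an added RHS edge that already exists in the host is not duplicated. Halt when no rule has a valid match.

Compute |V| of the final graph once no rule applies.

start.  V:6 E:2  edges: 3-q->0 5-q->1
1. fire R1 via {0↦0, 1↦2, 2↦3}  →  V:4 E:1  edges: 5-q->1
2. fire R1 via {0↦1, 1↦0, 2↦5}  →  V:2 E:0  edges: ∅
halt: no rule applies after step 2
NF nodes: {1:A, 4:A}

Answer: 2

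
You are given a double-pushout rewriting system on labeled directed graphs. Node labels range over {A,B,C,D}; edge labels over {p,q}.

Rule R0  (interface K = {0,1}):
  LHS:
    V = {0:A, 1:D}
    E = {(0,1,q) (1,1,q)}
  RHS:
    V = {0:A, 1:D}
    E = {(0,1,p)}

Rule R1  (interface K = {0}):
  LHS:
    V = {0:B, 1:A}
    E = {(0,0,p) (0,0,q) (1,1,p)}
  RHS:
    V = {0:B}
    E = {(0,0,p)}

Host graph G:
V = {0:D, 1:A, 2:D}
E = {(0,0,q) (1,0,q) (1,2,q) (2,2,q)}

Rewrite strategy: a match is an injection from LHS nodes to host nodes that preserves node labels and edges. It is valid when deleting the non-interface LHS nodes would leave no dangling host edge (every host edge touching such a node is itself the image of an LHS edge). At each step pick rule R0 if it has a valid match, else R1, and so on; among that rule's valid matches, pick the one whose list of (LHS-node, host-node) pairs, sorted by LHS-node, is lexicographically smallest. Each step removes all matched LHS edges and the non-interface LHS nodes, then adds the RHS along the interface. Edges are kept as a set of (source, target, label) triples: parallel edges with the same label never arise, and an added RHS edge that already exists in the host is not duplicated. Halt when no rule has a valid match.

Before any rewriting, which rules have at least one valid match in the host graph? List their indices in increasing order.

Answer: [R0]

Steps:
R0: 2 valid matches — {0↦1, 1↦0}, {0↦1, 1↦2}
R1: no valid match — LHS pattern not found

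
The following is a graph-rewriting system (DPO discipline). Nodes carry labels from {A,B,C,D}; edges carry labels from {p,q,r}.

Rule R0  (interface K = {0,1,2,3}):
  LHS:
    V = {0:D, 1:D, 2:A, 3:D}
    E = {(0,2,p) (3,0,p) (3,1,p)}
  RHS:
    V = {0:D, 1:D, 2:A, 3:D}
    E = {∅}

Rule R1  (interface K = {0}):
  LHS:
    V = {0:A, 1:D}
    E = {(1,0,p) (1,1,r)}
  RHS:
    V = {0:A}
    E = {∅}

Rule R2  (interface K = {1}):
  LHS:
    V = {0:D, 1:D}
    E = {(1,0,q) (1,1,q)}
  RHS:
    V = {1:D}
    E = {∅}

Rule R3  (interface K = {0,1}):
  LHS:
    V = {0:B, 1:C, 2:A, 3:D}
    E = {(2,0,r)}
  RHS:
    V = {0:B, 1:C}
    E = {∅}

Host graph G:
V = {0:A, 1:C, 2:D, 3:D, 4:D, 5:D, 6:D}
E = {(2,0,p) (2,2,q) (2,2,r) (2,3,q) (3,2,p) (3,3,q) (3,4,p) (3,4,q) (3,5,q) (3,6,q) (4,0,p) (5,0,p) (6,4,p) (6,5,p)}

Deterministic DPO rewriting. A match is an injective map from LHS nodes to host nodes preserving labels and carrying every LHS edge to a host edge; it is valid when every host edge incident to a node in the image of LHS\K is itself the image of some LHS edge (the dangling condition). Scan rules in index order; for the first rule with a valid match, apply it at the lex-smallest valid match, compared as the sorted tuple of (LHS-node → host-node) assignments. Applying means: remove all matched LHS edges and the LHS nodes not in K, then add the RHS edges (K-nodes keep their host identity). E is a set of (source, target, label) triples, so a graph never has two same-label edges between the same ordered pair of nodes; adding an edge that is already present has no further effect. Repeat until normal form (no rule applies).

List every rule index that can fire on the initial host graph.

Answer: [R0]

Derivation:
R0: 4 valid matches — {0↦2, 1↦4, 2↦0, 3↦3}, {0↦4, 1↦2, 2↦0, 3↦3}, {0↦4, 1↦5, 2↦0, 3↦6} (+1 more)
R1: no valid match — 1 raw match, all fail dangling condition
R2: no valid match — 4 raw matches, all fail dangling condition
R3: no valid match — LHS pattern not found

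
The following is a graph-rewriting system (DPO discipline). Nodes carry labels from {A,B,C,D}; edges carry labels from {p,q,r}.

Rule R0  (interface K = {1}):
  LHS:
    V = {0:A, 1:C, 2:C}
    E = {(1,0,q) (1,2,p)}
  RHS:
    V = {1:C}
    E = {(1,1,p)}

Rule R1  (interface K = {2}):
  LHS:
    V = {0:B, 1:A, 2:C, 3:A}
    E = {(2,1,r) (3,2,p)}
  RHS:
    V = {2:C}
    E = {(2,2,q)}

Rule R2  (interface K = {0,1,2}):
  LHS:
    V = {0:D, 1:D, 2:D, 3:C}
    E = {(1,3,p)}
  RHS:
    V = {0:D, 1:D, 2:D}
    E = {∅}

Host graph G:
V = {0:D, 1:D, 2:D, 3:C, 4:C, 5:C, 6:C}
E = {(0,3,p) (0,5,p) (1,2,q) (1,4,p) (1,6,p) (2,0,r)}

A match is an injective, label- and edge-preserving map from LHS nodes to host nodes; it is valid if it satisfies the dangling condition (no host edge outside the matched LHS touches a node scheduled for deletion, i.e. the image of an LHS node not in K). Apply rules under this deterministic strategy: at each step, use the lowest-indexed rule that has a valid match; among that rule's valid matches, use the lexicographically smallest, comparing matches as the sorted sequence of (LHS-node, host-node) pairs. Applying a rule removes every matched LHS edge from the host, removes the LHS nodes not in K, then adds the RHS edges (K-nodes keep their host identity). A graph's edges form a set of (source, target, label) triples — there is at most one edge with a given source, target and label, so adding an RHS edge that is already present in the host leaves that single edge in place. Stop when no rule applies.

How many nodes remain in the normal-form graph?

start.  V:7 E:6  edges: 0-p->3 0-p->5 1-q->2 1-p->4 1-p->6 2-r->0
1. fire R2 via {0↦0, 1↦1, 2↦2, 3↦4}  →  V:6 E:5  edges: 0-p->3 0-p->5 1-q->2 1-p->6 2-r->0
2. fire R2 via {0↦0, 1↦1, 2↦2, 3↦6}  →  V:5 E:4  edges: 0-p->3 0-p->5 1-q->2 2-r->0
3. fire R2 via {0↦1, 1↦0, 2↦2, 3↦3}  →  V:4 E:3  edges: 0-p->5 1-q->2 2-r->0
4. fire R2 via {0↦1, 1↦0, 2↦2, 3↦5}  →  V:3 E:2  edges: 1-q->2 2-r->0
normal form: no rule applies after step 4
NF nodes: {0:D, 1:D, 2:D}

Answer: 3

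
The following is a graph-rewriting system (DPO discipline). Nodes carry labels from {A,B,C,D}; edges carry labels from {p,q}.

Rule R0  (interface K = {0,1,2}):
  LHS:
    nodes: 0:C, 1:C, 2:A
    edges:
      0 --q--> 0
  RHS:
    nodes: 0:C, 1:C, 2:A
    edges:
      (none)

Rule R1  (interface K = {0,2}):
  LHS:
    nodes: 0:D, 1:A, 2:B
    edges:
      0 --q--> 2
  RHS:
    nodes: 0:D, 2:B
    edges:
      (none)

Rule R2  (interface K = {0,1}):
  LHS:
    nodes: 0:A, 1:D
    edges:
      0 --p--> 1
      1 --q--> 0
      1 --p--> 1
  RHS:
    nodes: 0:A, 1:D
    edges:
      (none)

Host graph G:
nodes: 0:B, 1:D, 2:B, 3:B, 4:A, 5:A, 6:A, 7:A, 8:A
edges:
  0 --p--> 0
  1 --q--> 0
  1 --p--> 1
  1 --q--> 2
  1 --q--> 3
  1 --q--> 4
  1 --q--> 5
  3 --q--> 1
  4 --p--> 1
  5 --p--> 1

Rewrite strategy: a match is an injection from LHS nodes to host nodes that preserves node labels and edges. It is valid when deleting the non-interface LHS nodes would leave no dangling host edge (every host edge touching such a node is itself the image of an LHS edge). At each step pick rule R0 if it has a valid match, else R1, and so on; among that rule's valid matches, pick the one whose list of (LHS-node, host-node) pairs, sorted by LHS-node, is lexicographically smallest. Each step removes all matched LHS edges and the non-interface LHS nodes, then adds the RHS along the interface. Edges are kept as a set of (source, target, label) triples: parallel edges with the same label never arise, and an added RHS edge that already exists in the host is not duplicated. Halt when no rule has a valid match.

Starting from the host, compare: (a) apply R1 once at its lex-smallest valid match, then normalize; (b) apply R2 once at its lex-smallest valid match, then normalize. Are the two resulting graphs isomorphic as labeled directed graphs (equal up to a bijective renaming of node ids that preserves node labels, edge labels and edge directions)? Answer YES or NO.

Answer: YES

Rewrite trace:
branch R1-first: apply at {0↦1, 1↦6, 2↦0} → |E|=9, then 3 more step(s) → NF |V|=6 |E|=4 V={0:B, 1:D, 2:B, 3:B, 4:A, 5:A} E=0-p->0 1-q->5 3-q->1 5-p->1
branch R2-first: apply at {0↦4, 1↦1} → |E|=7, then 3 more step(s) → NF |V|=6 |E|=4 V={0:B, 1:D, 2:B, 3:B, 5:A, 8:A} E=0-p->0 1-q->5 3-q->1 5-p->1
graphs isomorphic (equal up to label-preserving node renaming)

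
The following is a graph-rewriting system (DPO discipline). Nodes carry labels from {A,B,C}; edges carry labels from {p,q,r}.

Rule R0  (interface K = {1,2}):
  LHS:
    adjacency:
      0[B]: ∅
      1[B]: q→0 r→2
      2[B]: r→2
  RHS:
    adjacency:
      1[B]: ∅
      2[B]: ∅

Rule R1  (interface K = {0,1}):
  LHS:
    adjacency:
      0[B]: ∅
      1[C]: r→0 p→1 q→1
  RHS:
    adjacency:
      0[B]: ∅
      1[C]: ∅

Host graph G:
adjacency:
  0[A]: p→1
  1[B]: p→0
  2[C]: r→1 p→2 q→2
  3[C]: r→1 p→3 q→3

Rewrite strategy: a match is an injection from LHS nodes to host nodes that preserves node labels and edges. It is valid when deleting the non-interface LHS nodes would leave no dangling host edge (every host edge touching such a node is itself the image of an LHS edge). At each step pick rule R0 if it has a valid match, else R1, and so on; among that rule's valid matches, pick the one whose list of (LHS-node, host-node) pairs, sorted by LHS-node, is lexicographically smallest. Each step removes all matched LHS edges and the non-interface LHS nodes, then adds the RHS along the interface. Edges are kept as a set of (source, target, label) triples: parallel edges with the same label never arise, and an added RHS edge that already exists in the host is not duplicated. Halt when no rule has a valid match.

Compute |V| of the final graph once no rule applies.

[0] host  ⇒  4 nodes, 8 edges  {0-p->1 1-p->0 2-r->1 2-p->2 2-q->2 3-r->1 3-p->3 3-q->3}
[1] R1 @ {0↦1, 1↦2}  ⇒  4 nodes, 5 edges  {0-p->1 1-p->0 3-r->1 3-p->3 3-q->3}
[2] R1 @ {0↦1, 1↦3}  ⇒  4 nodes, 2 edges  {0-p->1 1-p->0}
final graph: no rule applies after step 2
NF nodes: {0:A, 1:B, 2:C, 3:C}

Answer: 4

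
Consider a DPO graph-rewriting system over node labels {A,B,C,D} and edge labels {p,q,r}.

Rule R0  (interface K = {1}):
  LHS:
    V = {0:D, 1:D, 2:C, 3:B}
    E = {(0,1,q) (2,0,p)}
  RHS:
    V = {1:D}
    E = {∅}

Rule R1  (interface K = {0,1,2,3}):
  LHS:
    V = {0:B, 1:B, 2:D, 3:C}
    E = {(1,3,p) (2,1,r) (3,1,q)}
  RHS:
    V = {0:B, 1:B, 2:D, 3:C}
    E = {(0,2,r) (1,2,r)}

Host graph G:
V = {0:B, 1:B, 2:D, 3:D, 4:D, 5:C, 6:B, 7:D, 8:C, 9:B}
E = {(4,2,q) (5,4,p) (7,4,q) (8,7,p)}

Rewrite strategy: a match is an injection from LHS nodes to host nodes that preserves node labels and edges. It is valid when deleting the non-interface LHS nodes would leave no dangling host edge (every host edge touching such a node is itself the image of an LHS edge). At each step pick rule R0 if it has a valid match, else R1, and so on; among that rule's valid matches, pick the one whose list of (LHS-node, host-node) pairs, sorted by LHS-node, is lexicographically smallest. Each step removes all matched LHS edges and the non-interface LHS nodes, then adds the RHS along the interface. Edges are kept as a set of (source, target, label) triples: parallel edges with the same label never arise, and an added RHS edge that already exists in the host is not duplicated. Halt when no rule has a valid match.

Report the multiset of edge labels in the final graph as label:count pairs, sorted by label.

start.  V:10 E:4  edges: 4-q->2 5-p->4 7-q->4 8-p->7
1. fire R0 via {0↦7, 1↦4, 2↦8, 3↦0}  →  V:7 E:2  edges: 4-q->2 5-p->4
2. fire R0 via {0↦4, 1↦2, 2↦5, 3↦1}  →  V:4 E:0  edges: ∅
halt: no rule applies after step 2
NF edges: []

Answer: (no edges)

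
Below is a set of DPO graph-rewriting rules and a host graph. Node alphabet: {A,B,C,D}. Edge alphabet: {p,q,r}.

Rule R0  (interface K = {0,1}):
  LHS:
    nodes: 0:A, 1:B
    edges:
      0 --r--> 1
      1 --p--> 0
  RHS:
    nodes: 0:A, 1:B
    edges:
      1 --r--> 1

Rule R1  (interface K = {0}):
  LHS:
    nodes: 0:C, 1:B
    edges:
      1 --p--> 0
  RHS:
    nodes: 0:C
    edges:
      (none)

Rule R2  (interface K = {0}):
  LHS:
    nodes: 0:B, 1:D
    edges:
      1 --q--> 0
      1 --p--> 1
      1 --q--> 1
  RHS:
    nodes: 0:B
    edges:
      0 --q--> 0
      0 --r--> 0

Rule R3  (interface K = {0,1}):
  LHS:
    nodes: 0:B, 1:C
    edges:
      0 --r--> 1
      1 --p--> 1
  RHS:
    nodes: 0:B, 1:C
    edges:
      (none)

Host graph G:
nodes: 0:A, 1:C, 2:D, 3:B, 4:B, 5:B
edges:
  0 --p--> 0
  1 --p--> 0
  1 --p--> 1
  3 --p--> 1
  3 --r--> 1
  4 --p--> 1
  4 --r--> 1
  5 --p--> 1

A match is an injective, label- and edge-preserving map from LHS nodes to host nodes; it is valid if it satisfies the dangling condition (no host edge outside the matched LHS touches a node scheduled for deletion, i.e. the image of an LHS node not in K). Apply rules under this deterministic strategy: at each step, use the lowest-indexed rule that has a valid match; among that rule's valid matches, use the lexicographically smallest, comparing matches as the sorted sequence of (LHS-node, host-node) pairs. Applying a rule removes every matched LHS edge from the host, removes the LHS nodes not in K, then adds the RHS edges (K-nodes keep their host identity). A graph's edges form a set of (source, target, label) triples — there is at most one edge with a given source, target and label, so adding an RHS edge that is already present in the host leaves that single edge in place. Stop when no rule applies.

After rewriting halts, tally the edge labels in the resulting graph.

Answer: p:3 r:1

Rewrite trace:
initial: |V|=6 |E|=8  E = 0-p->0 1-p->0 1-p->1 3-p->1 3-r->1 4-p->1 4-r->1 5-p->1
step 1: apply R1 at {0↦1, 1↦5}  → |V|=5 |E|=7  E = 0-p->0 1-p->0 1-p->1 3-p->1 3-r->1 4-p->1 4-r->1
step 2: apply R3 at {0↦3, 1↦1}  → |V|=5 |E|=5  E = 0-p->0 1-p->0 3-p->1 4-p->1 4-r->1
step 3: apply R1 at {0↦1, 1↦3}  → |V|=4 |E|=4  E = 0-p->0 1-p->0 4-p->1 4-r->1
final graph: no rule applies after step 3
NF edges: [(0, 0, 'p'), (1, 0, 'p'), (4, 1, 'p'), (4, 1, 'r')]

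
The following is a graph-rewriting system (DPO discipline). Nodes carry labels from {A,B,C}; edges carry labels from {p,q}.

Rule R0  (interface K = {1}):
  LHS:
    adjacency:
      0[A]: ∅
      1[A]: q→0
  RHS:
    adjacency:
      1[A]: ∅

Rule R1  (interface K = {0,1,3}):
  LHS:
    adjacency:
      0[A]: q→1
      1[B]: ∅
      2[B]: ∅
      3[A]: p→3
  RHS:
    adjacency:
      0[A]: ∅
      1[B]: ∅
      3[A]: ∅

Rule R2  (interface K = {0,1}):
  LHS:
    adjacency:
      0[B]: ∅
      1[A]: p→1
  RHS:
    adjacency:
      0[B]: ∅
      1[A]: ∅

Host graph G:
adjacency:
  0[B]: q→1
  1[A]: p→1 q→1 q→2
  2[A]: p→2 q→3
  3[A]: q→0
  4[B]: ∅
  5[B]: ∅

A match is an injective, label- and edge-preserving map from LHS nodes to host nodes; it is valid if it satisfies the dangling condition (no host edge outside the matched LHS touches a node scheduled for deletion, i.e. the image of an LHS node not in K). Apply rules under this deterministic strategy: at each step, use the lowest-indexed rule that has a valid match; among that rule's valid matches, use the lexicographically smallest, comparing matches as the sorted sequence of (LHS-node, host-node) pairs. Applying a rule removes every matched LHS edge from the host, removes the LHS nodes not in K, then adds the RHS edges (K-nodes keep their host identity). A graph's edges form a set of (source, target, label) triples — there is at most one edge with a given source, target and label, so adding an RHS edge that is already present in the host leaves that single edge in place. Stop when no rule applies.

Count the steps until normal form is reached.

Answer: 4

Rewrite trace:
initial: |V|=6 |E|=7  E = 0-q->1 1-p->1 1-q->1 1-q->2 2-p->2 2-q->3 3-q->0
step 1: apply R1 at {0↦3, 1↦0, 2↦4, 3↦1}  → |V|=5 |E|=5  E = 0-q->1 1-q->1 1-q->2 2-p->2 2-q->3
step 2: apply R0 at {0↦3, 1↦2}  → |V|=4 |E|=4  E = 0-q->1 1-q->1 1-q->2 2-p->2
step 3: apply R2 at {0↦0, 1↦2}  → |V|=4 |E|=3  E = 0-q->1 1-q->1 1-q->2
step 4: apply R0 at {0↦2, 1↦1}  → |V|=3 |E|=2  E = 0-q->1 1-q->1
final graph: no rule applies after step 4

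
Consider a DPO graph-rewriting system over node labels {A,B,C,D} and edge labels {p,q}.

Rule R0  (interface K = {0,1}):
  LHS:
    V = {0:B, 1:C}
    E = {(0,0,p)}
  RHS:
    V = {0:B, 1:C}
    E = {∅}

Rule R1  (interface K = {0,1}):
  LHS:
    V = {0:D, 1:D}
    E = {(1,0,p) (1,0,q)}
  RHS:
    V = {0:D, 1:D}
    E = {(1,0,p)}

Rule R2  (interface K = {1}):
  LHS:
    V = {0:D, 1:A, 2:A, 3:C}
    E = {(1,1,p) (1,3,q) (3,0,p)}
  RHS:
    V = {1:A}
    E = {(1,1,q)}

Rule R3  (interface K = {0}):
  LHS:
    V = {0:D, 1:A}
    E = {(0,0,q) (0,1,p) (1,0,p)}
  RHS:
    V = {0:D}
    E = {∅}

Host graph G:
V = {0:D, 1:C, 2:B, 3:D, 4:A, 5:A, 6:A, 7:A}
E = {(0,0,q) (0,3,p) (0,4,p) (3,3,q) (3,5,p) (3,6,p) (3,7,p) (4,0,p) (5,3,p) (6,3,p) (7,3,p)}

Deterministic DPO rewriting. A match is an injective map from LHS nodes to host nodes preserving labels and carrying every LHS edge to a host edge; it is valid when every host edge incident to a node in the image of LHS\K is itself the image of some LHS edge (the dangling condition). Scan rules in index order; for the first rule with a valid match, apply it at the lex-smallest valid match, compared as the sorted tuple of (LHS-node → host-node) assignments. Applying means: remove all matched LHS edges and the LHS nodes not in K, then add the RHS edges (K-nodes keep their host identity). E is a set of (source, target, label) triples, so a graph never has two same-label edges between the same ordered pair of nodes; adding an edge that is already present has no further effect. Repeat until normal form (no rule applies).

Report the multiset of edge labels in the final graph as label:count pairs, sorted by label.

initial: |V|=8 |E|=11  E = 0-q->0 0-p->3 0-p->4 3-q->3 3-p->5 3-p->6 3-p->7 4-p->0 5-p->3 6-p->3 7-p->3
step 1: apply R3 at {0↦0, 1↦4}  → |V|=7 |E|=8  E = 0-p->3 3-q->3 3-p->5 3-p->6 3-p->7 5-p->3 6-p->3 7-p->3
step 2: apply R3 at {0↦3, 1↦5}  → |V|=6 |E|=5  E = 0-p->3 3-p->6 3-p->7 6-p->3 7-p->3
final graph: no rule applies after step 2
NF edges: [(0, 3, 'p'), (3, 6, 'p'), (3, 7, 'p'), (6, 3, 'p'), (7, 3, 'p')]

Answer: p:5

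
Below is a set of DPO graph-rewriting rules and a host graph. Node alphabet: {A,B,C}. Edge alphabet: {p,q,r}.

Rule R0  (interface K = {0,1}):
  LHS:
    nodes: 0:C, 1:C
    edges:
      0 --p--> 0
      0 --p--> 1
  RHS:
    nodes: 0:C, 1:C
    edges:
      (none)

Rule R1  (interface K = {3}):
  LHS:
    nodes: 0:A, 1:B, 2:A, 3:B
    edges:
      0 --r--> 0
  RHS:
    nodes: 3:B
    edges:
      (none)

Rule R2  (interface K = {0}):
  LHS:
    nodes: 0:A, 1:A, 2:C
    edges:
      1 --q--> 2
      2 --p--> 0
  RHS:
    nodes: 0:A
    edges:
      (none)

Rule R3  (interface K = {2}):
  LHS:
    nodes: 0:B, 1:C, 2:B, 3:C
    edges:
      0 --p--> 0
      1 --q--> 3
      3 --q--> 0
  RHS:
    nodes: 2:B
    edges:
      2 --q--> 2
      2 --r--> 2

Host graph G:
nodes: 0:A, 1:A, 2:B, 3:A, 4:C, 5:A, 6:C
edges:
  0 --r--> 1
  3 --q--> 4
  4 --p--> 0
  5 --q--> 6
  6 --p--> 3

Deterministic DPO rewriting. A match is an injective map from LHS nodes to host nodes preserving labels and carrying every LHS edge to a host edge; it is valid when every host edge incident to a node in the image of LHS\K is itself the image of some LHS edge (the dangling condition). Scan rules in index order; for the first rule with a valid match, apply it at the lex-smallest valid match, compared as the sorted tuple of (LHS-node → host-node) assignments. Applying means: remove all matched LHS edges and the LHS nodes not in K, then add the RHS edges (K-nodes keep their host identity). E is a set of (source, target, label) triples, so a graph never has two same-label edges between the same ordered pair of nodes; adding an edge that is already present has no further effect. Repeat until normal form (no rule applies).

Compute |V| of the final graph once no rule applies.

Answer: 3

Rewrite trace:
initial: |V|=7 |E|=5  E = 0-r->1 3-q->4 4-p->0 5-q->6 6-p->3
step 1: apply R2 at {0↦3, 1↦5, 2↦6}  → |V|=5 |E|=3  E = 0-r->1 3-q->4 4-p->0
step 2: apply R2 at {0↦0, 1↦3, 2↦4}  → |V|=3 |E|=1  E = 0-r->1
final graph: no rule applies after step 2
NF nodes: {0:A, 1:A, 2:B}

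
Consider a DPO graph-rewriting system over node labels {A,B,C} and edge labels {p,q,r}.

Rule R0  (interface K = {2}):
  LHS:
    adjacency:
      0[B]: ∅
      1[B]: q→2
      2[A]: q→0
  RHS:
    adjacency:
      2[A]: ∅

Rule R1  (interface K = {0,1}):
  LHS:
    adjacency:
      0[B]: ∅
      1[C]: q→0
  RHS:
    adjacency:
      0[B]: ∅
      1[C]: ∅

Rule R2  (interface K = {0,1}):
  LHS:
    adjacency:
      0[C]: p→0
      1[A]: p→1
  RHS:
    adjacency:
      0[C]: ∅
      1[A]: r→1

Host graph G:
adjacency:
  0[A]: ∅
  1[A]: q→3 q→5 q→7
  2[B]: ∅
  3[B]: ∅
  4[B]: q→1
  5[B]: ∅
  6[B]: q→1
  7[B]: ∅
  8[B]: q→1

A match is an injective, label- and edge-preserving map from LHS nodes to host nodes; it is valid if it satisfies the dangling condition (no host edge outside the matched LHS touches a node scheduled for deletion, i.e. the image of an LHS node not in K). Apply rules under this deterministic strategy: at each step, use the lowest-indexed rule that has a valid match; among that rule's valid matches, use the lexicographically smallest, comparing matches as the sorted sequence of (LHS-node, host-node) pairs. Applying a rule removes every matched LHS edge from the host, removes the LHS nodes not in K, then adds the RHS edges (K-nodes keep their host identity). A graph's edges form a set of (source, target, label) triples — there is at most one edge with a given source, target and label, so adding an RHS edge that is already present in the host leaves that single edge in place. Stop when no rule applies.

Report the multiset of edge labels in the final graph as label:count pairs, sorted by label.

Answer: (no edges)

Rewrite trace:
start.  V:9 E:6  edges: 1-q->3 1-q->5 1-q->7 4-q->1 6-q->1 8-q->1
1. fire R0 via {0↦3, 1↦4, 2↦1}  →  V:7 E:4  edges: 1-q->5 1-q->7 6-q->1 8-q->1
2. fire R0 via {0↦5, 1↦6, 2↦1}  →  V:5 E:2  edges: 1-q->7 8-q->1
3. fire R0 via {0↦7, 1↦8, 2↦1}  →  V:3 E:0  edges: ∅
halt: no rule applies after step 3
NF edges: []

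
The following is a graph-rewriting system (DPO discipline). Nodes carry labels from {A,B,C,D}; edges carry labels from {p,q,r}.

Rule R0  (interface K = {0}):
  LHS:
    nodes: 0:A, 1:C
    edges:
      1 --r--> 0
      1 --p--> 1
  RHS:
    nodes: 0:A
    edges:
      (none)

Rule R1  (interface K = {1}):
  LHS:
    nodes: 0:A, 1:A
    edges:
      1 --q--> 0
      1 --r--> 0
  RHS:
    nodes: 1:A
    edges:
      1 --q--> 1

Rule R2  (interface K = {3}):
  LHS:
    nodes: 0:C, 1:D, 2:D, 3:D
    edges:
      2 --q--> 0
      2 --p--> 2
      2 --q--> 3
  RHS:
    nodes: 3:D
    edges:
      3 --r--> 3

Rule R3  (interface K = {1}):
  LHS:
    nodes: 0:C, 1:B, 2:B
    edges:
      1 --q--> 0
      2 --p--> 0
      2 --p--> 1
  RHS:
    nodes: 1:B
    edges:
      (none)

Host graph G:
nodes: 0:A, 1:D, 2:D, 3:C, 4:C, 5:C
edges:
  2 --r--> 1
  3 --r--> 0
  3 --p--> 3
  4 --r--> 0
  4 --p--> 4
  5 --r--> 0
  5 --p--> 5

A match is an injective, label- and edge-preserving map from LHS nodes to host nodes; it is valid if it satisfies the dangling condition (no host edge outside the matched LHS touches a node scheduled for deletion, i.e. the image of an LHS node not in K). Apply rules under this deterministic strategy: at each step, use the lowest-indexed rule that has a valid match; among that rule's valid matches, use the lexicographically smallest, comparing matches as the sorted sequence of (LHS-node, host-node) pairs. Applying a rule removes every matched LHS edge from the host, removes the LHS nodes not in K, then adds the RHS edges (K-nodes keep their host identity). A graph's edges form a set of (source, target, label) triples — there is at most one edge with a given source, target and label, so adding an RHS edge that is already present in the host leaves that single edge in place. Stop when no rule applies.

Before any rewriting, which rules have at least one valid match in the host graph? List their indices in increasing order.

R0: 3 valid matches — {0↦0, 1↦3}, {0↦0, 1↦4}, {0↦0, 1↦5}
R1: no valid match — LHS pattern not found
R2: no valid match — LHS pattern not found
R3: no valid match — LHS pattern not found

Answer: [R0]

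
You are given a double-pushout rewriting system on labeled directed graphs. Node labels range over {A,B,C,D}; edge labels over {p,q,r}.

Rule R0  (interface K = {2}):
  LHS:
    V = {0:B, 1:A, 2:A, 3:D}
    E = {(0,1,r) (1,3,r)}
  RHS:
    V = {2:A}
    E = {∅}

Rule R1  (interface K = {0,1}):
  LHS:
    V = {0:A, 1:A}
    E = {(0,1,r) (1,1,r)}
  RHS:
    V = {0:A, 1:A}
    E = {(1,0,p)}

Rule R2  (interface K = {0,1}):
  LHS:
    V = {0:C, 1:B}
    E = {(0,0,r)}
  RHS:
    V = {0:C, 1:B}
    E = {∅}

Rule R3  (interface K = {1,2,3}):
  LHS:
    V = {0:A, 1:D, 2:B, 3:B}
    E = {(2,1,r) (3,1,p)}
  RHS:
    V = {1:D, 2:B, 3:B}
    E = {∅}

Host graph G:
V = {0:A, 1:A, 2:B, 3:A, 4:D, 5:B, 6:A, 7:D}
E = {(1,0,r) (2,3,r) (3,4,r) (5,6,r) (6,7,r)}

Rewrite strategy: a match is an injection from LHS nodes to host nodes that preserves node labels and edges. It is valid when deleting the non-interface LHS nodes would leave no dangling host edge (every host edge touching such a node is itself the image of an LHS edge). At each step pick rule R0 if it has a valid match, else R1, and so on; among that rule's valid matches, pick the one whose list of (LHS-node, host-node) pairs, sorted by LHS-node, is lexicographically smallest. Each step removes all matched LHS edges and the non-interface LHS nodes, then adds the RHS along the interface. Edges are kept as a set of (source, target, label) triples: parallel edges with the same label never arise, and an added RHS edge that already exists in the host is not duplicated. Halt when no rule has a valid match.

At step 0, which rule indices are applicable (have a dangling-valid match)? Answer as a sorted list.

R0: 6 valid matches — {0↦2, 1↦3, 2↦0, 3↦4}, {0↦2, 1↦3, 2↦1, 3↦4}, {0↦2, 1↦3, 2↦6, 3↦4} (+3 more)
R1: no valid match — LHS pattern not found
R2: no valid match — LHS pattern not found
R3: no valid match — LHS pattern not found

Answer: [R0]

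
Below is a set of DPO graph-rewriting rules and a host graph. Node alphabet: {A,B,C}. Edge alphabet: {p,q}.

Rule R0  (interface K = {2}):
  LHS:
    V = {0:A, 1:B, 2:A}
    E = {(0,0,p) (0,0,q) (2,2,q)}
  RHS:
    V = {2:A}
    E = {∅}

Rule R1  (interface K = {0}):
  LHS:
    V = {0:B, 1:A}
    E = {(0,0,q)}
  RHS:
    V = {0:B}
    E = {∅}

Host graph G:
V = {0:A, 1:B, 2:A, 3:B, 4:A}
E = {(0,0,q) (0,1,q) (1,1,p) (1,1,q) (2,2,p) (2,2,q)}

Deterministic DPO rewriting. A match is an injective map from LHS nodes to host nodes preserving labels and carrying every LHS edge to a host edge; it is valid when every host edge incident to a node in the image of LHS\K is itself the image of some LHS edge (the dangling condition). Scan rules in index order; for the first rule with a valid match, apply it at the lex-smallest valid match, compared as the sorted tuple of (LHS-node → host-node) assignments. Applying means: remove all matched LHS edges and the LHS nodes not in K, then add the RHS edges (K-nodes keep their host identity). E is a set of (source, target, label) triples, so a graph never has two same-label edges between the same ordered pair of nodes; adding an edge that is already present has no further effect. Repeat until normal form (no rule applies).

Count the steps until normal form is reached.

[0] host  ⇒  5 nodes, 6 edges  {0-q->0 0-q->1 1-p->1 1-q->1 2-p->2 2-q->2}
[1] R0 @ {0↦2, 1↦3, 2↦0}  ⇒  3 nodes, 3 edges  {0-q->1 1-p->1 1-q->1}
[2] R1 @ {0↦1, 1↦4}  ⇒  2 nodes, 2 edges  {0-q->1 1-p->1}
normal form: no rule applies after step 2

Answer: 2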